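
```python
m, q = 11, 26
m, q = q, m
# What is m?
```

Trace:
`m, q = 11, 26` → m = 11; q = 26
`m, q = q, m` → m = 26; q = 11
So m = 26

Answer: 26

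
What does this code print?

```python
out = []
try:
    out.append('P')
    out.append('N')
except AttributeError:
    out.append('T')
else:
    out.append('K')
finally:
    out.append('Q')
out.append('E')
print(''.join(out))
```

Execution trace: 'P' (try body) → 'N' (try body, no exception) → 'K' (else) → 'Q' (finally) → 'E' (after the try/except). Output: PNKQE

Answer: PNKQE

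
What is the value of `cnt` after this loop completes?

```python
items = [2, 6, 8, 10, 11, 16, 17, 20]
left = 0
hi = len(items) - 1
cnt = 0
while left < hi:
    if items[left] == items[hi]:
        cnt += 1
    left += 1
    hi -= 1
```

Count matching pairs from ends
`cnt` takes the values: 0

Answer: 0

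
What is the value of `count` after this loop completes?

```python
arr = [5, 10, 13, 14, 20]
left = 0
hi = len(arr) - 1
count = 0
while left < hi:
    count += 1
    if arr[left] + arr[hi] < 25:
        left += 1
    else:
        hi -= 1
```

Steps to find pair summing to 25
`count` takes the values: 0 → 1 → 2 → 3 → 4

Answer: 4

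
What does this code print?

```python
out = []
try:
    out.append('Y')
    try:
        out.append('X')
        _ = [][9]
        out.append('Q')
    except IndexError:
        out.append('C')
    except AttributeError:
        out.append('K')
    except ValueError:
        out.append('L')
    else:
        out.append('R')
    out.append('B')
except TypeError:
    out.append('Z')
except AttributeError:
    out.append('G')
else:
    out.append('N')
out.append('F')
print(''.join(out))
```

Execution trace: 'Y' (try body) → 'X' (inner try body) → 'C' (inner except IndexError) → 'B' (try body, no exception) → 'N' (else) → 'F' (after the try/except). Output: YXCBNF

Answer: YXCBNF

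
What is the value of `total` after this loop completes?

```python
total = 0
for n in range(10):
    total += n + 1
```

Start at 0, add 1 to 10 = 55
`total` takes the values: 0 → 1 → 3 → 6 → 10 → 15 → 21 → 28 → 36 → 45 → 55

Answer: 55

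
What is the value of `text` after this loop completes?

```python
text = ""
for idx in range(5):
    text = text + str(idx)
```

Concatenate digits 0 to 4
`text` takes the values: "" → "0" → "01" → "012" → "0123" → "01234"

Answer: "01234"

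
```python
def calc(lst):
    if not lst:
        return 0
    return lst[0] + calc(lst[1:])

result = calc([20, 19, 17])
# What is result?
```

20 + 19 + 17 + 0 = 56

Answer: 56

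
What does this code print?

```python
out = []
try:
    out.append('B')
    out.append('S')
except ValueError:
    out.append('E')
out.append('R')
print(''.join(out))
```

Execution trace: 'B' (try body) → 'S' (try body, no exception) → 'R' (after the try/except). Output: BSR

Answer: BSR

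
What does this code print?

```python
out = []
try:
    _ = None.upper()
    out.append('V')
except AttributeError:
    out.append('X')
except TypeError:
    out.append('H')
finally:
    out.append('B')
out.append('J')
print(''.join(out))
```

Execution trace: 'X' (except AttributeError) → 'B' (finally) → 'J' (after the try/except). Output: XBJ

Answer: XBJ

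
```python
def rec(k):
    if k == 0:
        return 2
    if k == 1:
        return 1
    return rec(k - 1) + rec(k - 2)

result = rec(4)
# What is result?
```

Build up from base cases: rec(0)=2, rec(1)=1, rec(2)=3, rec(3)=4, rec(4)=7

Answer: 7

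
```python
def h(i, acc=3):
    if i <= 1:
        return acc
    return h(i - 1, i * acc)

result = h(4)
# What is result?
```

Accumulator trace (n, acc): (4, 3) -> (3, 12) -> (2, 36) -> (1, 72) -> return 72

Answer: 72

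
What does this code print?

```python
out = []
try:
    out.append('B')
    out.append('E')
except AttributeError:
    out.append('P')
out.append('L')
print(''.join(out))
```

Execution trace: 'B' (try body) → 'E' (try body, no exception) → 'L' (after the try/except). Output: BEL

Answer: BEL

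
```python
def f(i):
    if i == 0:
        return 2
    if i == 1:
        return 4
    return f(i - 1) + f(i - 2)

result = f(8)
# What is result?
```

Build up from base cases: f(0)=2, f(1)=4, f(2)=6, f(3)=10, f(4)=16, f(5)=26, f(6)=42, ..., f(8)=110

Answer: 110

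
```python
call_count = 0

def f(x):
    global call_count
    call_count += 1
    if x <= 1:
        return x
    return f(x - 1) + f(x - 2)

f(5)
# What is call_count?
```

Calls(x) = 1 + Calls(x-1) + Calls(x-2); Calls(0)=Calls(1)=1. For x=5 this gives 15.

Answer: 15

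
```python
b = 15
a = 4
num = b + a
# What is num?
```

Trace:
`b = 15` → b = 15
`a = 4` → a = 4
`num = b + a` → num = 19
So num = 19

Answer: 19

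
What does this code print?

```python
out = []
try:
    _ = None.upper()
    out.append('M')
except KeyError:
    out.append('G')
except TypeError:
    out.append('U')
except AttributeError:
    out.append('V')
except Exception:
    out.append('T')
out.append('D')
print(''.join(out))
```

Execution trace: 'V' (except AttributeError) → 'D' (after the try/except). Output: VD

Answer: VD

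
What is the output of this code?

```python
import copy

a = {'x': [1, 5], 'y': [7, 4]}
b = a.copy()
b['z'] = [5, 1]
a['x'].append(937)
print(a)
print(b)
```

Key concept: shallow copy of dict with mutable values.
Step by step:
`a = {'x': [1, 5], 'y': [7, 4]}` → a = {'x': [1, 5], 'y': [7, 4]}
`b = a.copy()` → b = {'x': [1, 5], 'y': [7, 4]}
`b['z'] = [5, 1]` → b = {'x': [1, 5], 'y': [7, 4], 'z': [5, 1]}
`a['x'].append(937)` → a = {'x': [1, 5, 937], 'y': [7, 4]}; b = {'x': [1, 5, 937], 'y': [7, 4], 'z': [5, 1]}
`print(a)` → prints {'x': [1, 5, 937], 'y': [7, 4]}
`print(b)` → prints {'x': [1, 5, 937], 'y': [7, 4], 'z': [5, 1]}

Answer:
{'x': [1, 5, 937], 'y': [7, 4]}
{'x': [1, 5, 937], 'y': [7, 4], 'z': [5, 1]}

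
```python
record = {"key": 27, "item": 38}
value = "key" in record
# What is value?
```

Trace:
`record = {"key": 27, "item": 38}` → record = {'key': 27, 'item': 38}
`value = "key" in record` → value = True
So value = True

Answer: True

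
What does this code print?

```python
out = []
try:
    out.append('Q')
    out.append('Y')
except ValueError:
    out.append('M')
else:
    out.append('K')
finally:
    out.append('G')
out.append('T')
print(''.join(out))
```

Execution trace: 'Q' (try body) → 'Y' (try body, no exception) → 'K' (else) → 'G' (finally) → 'T' (after the try/except). Output: QYKGT

Answer: QYKGT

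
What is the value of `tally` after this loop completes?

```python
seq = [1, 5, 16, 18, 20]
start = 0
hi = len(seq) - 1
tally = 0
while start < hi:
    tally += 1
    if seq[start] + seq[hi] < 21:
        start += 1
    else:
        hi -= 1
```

Steps to find pair summing to 21
`tally` takes the values: 0 → 1 → 2 → 3 → 4

Answer: 4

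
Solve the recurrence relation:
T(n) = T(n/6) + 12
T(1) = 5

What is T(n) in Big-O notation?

Each step divides n by 6 and adds 12. After log_6(n) steps we reach T(1)=5. So T(n) = 12·log_6(n) + 5 = O(log n).

Answer: O(log n)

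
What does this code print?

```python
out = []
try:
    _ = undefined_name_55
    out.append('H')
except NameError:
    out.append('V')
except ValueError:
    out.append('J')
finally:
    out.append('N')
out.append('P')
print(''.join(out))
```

Execution trace: 'V' (except NameError) → 'N' (finally) → 'P' (after the try/except). Output: VNP

Answer: VNP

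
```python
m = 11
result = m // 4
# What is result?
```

Trace:
`m = 11` → m = 11
`result = m // 4` → result = 2
So result = 2

Answer: 2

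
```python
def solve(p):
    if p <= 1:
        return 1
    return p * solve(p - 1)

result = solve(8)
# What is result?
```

solve(8) = 8 * 7 * 6 * 5 * 4 * 3 * 2 * 1 = 40320

Answer: 40320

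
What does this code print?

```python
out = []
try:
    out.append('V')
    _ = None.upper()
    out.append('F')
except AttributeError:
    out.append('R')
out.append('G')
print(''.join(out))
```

Execution trace: 'V' (try body) → 'R' (except AttributeError) → 'G' (after the try/except). Output: VRG

Answer: VRG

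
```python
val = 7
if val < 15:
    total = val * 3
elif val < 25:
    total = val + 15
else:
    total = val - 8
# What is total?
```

Trace:
`val = 7` → val = 7
`if val < 15: ...` → val < 15 is True → total = 21
So total = 21

Answer: 21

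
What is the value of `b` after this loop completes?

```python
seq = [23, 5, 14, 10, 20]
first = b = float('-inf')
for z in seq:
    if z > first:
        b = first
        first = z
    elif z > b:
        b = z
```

Second largest (with repeats) in [23, 5, 14, 10, 20]
`b` takes the values: -inf → 5 → 14 → 20

Answer: 20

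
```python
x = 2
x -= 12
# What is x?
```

Trace:
`x = 2` → x = 2
`x -= 12` → x = -10
So x = -10

Answer: -10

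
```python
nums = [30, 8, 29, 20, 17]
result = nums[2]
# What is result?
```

Trace:
`nums = [30, 8, 29, 20, 17]` → nums = [30, 8, 29, 20, 17]
`result = nums[2]` → result = 29
So result = 29

Answer: 29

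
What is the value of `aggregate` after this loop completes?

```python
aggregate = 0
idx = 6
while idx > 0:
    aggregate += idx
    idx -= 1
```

Sum 6 down to 1
`aggregate` takes the values: 0 → 6 → 11 → 15 → 18 → 20 → 21

Answer: 21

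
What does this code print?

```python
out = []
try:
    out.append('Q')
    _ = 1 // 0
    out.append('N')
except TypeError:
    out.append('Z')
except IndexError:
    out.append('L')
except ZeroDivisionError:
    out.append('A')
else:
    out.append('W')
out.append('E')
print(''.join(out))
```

Execution trace: 'Q' (try body) → 'A' (except ZeroDivisionError) → 'E' (after the try/except). Output: QAE

Answer: QAE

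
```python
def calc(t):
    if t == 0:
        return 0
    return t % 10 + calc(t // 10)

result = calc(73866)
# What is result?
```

Sum of digits of 73866: 6 + 6 + 8 + 3 + 7 = 30

Answer: 30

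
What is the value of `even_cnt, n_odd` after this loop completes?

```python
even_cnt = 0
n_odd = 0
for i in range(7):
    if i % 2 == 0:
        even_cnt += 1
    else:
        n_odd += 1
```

Count evens and odds in range(7)
`even_cnt, n_odd` takes the values: (0, 0) → (1, 0) → (1, 1) → (2, 1) → (2, 2) → (3, 2) → (3, 3) → (4, 3)

Answer: 4, 3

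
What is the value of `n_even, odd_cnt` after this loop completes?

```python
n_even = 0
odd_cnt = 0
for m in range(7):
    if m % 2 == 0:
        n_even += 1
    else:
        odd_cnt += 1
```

Count evens and odds in range(7)
`n_even, odd_cnt` takes the values: (0, 0) → (1, 0) → (1, 1) → (2, 1) → (2, 2) → (3, 2) → (3, 3) → (4, 3)

Answer: 4, 3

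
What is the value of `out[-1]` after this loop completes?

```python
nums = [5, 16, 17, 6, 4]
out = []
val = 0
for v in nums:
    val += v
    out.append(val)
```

Cumulative sum ends at 48
`out` takes the values: [] → [5] → [5, 21] → [5, 21, 38] → [5, 21, 38, 44] → [5, 21, 38, 44, 48]
So `out[-1]` = 48

Answer: 48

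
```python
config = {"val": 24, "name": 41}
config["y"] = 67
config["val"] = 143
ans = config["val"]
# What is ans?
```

Trace:
`config = {"val": 24, "name": 41}` → config = {'val': 24, 'name': 41}
`config["y"] = 67` → config = {'val': 24, 'name': 41, 'y': 67}
`config["val"] = 143` → config = {'val': 143, 'name': 41, 'y': 67}
`ans = config["val"]` → ans = 143
So ans = 143

Answer: 143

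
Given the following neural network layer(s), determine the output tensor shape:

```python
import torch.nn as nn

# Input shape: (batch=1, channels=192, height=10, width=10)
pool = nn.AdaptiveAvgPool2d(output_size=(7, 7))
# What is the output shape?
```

Input: (1, 192, 10, 10) -> Output: (1, 192, 7, 7)

Answer: (1, 192, 7, 7)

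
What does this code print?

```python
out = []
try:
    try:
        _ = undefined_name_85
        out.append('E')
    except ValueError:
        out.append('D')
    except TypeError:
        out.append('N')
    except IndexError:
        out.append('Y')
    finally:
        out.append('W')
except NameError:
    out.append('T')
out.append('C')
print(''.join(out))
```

Execution trace: 'W' (finally) → 'T' (outer except NameError) → 'C' (after the try/except). Output: WTC

Answer: WTC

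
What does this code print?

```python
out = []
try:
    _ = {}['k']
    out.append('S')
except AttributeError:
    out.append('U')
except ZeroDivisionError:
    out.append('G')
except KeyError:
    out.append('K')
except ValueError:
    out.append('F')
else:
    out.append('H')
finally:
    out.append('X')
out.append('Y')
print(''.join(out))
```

Execution trace: 'K' (except KeyError) → 'X' (finally) → 'Y' (after the try/except). Output: KXY

Answer: KXY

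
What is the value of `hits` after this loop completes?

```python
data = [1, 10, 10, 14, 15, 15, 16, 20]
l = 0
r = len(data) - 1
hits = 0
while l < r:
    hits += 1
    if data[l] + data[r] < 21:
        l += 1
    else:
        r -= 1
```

Steps to find pair summing to 21
`hits` takes the values: 0 → 1 → 2 → 3 → 4 → 5 → 6 → 7

Answer: 7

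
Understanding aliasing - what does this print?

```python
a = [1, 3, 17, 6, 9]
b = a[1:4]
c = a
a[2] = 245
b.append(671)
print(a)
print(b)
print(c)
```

Key concept: slice vs alias.
Step by step:
`a = [1, 3, 17, 6, 9]` → a = [1, 3, 17, 6, 9]
`b = a[1:4]` → b = [3, 17, 6]
`c = a` → c = [1, 3, 17, 6, 9] (same object as a)
`a[2] = 245` → a = [1, 3, 245, 6, 9] (same object as c); c = [1, 3, 245, 6, 9] (same object as a)
`b.append(671)` → b = [3, 17, 6, 671]
`print(a)` → prints [1, 3, 245, 6, 9]
`print(b)` → prints [3, 17, 6, 671]
`print(c)` → prints [1, 3, 245, 6, 9]

Answer:
[1, 3, 245, 6, 9]
[3, 17, 6, 671]
[1, 3, 245, 6, 9]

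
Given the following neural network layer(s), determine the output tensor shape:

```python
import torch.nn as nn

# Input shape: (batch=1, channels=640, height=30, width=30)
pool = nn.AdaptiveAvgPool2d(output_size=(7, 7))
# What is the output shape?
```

Input: (1, 640, 30, 30) -> Output: (1, 640, 7, 7)

Answer: (1, 640, 7, 7)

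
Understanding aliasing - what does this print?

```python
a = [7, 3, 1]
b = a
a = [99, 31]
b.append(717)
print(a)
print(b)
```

Key concept: rebinding vs mutation: a is rebound to a new list, b still points at the original.
Step by step:
`a = [7, 3, 1]` → a = [7, 3, 1]
`b = a` → b = [7, 3, 1] (same object as a)
`a = [99, 31]` → a = [99, 31]
`b.append(717)` → b = [7, 3, 1, 717]
`print(a)` → prints [99, 31]
`print(b)` → prints [7, 3, 1, 717]

Answer:
[99, 31]
[7, 3, 1, 717]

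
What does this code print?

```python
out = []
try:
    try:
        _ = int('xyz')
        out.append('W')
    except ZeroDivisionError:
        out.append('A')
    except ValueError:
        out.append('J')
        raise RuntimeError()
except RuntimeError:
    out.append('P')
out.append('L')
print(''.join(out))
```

Execution trace: 'J' (except ValueError) → 'P' (outer except RuntimeError) → 'L' (after the try/except). Output: JPL

Answer: JPL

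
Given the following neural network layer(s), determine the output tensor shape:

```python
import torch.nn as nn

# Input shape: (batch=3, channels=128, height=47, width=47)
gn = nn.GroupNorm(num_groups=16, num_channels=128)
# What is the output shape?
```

Input: (3, 128, 47, 47) -> Output: (3, 128, 47, 47)

Answer: (3, 128, 47, 47)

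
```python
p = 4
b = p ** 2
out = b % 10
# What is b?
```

Trace:
`p = 4` → p = 4
`b = p ** 2` → b = 16
`out = b % 10` → out = 6
So b = 16

Answer: 16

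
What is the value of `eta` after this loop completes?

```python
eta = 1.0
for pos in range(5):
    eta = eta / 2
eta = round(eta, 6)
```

Halving LR 5 times: 1 / 2^5
`eta` takes the values: 1.0 → 0.5 → 0.25 → 0.125 → 0.0625 → 0.03125

Answer: 0.03125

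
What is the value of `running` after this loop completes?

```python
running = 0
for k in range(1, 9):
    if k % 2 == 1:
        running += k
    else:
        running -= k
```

Add odd, subtract even
`running` takes the values: 0 → 1 → -1 → 2 → -2 → 3 → -3 → 4 → -4

Answer: -4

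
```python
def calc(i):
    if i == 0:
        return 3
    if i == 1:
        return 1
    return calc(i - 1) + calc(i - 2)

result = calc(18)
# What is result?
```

Build up from base cases: calc(0)=3, calc(1)=1, calc(2)=4, calc(3)=5, calc(4)=9, calc(5)=14, calc(6)=23, ..., calc(18)=7375

Answer: 7375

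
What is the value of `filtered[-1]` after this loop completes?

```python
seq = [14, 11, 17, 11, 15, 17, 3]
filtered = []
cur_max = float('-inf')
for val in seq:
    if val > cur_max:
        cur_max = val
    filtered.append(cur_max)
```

Running max ends at 17
`filtered` takes the values: [] → [14] → [14, 14] → [14, 14, 17] → [14, 14, 17, 17] → [14, 14, 17, 17, 17] → [14, 14, 17, 17, 17, 17] → [14, 14, 17, 17, 17, 17, 17]
So `filtered[-1]` = 17

Answer: 17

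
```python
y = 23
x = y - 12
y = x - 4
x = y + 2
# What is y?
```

Trace:
`y = 23` → y = 23
`x = y - 12` → x = 11
`y = x - 4` → y = 7
`x = y + 2` → x = 9
So y = 7

Answer: 7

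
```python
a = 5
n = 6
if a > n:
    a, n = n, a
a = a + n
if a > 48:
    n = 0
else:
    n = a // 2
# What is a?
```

Trace:
`a = 5` → a = 5
`n = 6` → n = 6
`if a > n: ...` → a > n is False → no variable changes
`a = a + n` → a = 11
`if a > 48: ...` → a > 48 is False, take else branch → n = 5
So a = 11

Answer: 11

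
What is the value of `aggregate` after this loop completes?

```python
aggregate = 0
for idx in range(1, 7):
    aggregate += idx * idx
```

Sum of squares 1² to 6² = 91
`aggregate` takes the values: 0 → 1 → 5 → 14 → 30 → 55 → 91

Answer: 91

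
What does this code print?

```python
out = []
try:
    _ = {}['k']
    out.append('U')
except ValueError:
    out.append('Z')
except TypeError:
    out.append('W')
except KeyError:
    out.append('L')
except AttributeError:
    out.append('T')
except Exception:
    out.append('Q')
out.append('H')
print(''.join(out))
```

Execution trace: 'L' (except KeyError) → 'H' (after the try/except). Output: LH

Answer: LH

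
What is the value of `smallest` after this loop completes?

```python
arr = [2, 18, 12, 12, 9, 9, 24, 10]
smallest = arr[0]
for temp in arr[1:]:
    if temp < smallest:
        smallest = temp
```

Minimum of [2, 18, 12, 12, 9, 9, 24, 10]
`smallest` takes the values: 2

Answer: 2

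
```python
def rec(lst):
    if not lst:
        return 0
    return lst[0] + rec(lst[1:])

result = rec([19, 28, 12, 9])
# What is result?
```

19 + 28 + 12 + 9 + 0 = 68

Answer: 68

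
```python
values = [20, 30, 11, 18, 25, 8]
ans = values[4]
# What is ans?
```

Trace:
`values = [20, 30, 11, 18, 25, 8]` → values = [20, 30, 11, 18, 25, 8]
`ans = values[4]` → ans = 25
So ans = 25

Answer: 25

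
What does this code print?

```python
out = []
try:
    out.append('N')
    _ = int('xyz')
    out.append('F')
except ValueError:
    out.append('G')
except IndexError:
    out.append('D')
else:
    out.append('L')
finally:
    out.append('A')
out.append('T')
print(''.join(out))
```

Execution trace: 'N' (try body) → 'G' (except ValueError) → 'A' (finally) → 'T' (after the try/except). Output: NGAT

Answer: NGAT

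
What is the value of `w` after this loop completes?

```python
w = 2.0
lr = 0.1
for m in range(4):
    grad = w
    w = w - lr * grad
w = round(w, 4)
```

Gradient descent: w = 2.0 * (1 - 0.1)^4
`w` takes the values: 2.0 → 1.8 → 1.62 → 1.458 → 1.3122

Answer: 1.3122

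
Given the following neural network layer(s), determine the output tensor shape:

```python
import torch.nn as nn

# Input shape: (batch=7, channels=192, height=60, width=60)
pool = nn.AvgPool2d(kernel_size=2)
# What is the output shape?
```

Input: (7, 192, 60, 60) -> Output: (7, 192, 30, 30)

Answer: (7, 192, 30, 30)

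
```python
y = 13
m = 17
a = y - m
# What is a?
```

Trace:
`y = 13` → y = 13
`m = 17` → m = 17
`a = y - m` → a = -4
So a = -4

Answer: -4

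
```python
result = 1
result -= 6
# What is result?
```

Trace:
`result = 1` → result = 1
`result -= 6` → result = -5
So result = -5

Answer: -5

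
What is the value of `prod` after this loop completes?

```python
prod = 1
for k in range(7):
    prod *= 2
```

2^7 = 128
`prod` takes the values: 1 → 2 → 4 → 8 → 16 → 32 → 64 → 128

Answer: 128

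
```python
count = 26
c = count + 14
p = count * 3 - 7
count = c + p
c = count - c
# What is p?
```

Trace:
`count = 26` → count = 26
`c = count + 14` → c = 40
`p = count * 3 - 7` → p = 71
`count = c + p` → count = 111
`c = count - c` → c = 71
So p = 71

Answer: 71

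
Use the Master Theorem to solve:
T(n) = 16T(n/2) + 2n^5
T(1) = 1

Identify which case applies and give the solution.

a=16, b=2, f(n)=2n^5. log_2(16) = 4. Since c=5 > 4 and the regularity condition holds (16(n/2)^5 = (16/2^5)n^5 with 16/2^5 < 1), Case 3 applies: T(n) = Θ(f(n)) = O(n^5).

Answer: O(n^5) - Case 3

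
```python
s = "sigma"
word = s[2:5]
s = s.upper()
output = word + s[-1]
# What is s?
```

Trace:
`s = "sigma"` → s = 'sigma'
`word = s[2:5]` → word = 'gma'
`s = s.upper()` → s = 'SIGMA'
`output = word + s[-1]` → output = 'gmaA'
So s = 'SIGMA'

Answer: 'SIGMA'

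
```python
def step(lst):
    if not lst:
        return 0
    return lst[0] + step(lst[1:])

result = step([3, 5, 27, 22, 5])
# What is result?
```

3 + 5 + 27 + 22 + 5 + 0 = 62

Answer: 62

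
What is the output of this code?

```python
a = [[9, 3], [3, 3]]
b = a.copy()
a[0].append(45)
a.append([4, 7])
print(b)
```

Key concept: shallow copy with nested lists.
Step by step:
`a = [[9, 3], [3, 3]]` → a = [[9, 3], [3, 3]]
`b = a.copy()` → b = [[9, 3], [3, 3]]
`a[0].append(45)` → a = [[9, 3, 45], [3, 3]]; b = [[9, 3, 45], [3, 3]]
`a.append([4, 7])` → a = [[9, 3, 45], [3, 3], [4, 7]]
`print(b)` → prints [[9, 3, 45], [3, 3]]

Answer: [[9, 3, 45], [3, 3]]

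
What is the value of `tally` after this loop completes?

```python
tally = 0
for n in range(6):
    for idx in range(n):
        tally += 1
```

Triangle number: 0+1+2+...+5
`tally` takes the values: 0 → 1 → 2 → 3 → 4 → 5 → 6 → 7 → 8 → 9 → 10 → 11 → 12 → 13 → 14 → 15

Answer: 15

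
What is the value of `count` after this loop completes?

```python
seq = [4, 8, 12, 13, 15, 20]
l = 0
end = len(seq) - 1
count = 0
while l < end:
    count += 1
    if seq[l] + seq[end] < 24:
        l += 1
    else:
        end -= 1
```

Steps to find pair summing to 24
`count` takes the values: 0 → 1 → 2 → 3 → 4 → 5

Answer: 5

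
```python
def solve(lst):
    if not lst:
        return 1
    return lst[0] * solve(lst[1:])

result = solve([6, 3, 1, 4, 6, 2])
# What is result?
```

Product over [6, 3, 1, 4, 6, 2] = 6 * 3 * 1 * 4 * 6 * 2 = 864

Answer: 864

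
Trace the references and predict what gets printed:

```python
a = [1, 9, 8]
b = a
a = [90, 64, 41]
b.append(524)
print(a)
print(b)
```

Key concept: rebinding vs mutation: a is rebound to a new list, b still points at the original.
Step by step:
`a = [1, 9, 8]` → a = [1, 9, 8]
`b = a` → b = [1, 9, 8] (same object as a)
`a = [90, 64, 41]` → a = [90, 64, 41]
`b.append(524)` → b = [1, 9, 8, 524]
`print(a)` → prints [90, 64, 41]
`print(b)` → prints [1, 9, 8, 524]

Answer:
[90, 64, 41]
[1, 9, 8, 524]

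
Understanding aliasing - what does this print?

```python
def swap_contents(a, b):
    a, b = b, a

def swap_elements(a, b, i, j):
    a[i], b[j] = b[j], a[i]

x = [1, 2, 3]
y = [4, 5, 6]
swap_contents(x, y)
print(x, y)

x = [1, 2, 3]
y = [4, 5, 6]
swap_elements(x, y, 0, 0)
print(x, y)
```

Key concept: parameter rebinding vs mutation.
Step by step:
`x = [1, 2, 3]` → x = [1, 2, 3]
`y = [4, 5, 6]` → y = [4, 5, 6]
`swap_contents(x, y)` → no visible change to tracked variables
`print(x, y)` → prints [1, 2, 3] [4, 5, 6]
`x = [1, 2, 3]` → x = [1, 2, 3]
`y = [4, 5, 6]` → y = [4, 5, 6]
`swap_elements(x, y, 0, 0)` → x = [4, 2, 3]; y = [1, 5, 6]
`print(x, y)` → prints [4, 2, 3] [1, 5, 6]

Answer:
[1, 2, 3] [4, 5, 6]
[4, 2, 3] [1, 5, 6]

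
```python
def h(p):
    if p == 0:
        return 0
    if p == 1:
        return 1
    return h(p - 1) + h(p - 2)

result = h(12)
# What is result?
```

Build up from base cases: h(0)=0, h(1)=1, h(2)=1, h(3)=2, h(4)=3, h(5)=5, h(6)=8, ..., h(12)=144

Answer: 144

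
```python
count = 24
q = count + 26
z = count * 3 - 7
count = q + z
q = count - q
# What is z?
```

Trace:
`count = 24` → count = 24
`q = count + 26` → q = 50
`z = count * 3 - 7` → z = 65
`count = q + z` → count = 115
`q = count - q` → q = 65
So z = 65

Answer: 65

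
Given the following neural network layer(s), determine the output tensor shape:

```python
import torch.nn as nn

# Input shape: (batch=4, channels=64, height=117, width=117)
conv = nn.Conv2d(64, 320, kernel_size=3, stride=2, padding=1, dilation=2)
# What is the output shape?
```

Input: (4, 64, 117, 117) -> Output: (4, 320, 58, 58)

Answer: (4, 320, 58, 58)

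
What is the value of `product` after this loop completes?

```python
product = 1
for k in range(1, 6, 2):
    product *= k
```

Product of 1, 3, 5, ... up to 5
`product` takes the values: 1 → 3 → 15

Answer: 15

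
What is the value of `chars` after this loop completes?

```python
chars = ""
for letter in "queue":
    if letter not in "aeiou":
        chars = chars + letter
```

Remove vowels from 'queue'
`chars` takes the values: "" → "q"

Answer: "q"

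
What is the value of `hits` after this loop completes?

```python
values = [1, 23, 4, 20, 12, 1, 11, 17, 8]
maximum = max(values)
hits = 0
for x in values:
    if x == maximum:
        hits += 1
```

Count of max value 23 in [1, 23, 4, 20, 12, 1, 11, 17, 8]
`hits` takes the values: 0 → 1

Answer: 1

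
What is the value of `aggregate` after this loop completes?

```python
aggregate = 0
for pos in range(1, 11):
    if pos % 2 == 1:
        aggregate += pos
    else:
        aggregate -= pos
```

Add odd, subtract even
`aggregate` takes the values: 0 → 1 → -1 → 2 → -2 → 3 → -3 → 4 → -4 → 5 → -5

Answer: -5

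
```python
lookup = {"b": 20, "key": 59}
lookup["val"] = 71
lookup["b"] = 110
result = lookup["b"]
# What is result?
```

Trace:
`lookup = {"b": 20, "key": 59}` → lookup = {'b': 20, 'key': 59}
`lookup["val"] = 71` → lookup = {'b': 20, 'key': 59, 'val': 71}
`lookup["b"] = 110` → lookup = {'b': 110, 'key': 59, 'val': 71}
`result = lookup["b"]` → result = 110
So result = 110

Answer: 110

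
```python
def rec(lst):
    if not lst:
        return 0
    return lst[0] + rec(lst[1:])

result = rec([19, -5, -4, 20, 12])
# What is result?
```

19 + (-5) + (-4) + 20 + 12 + 0 = 42

Answer: 42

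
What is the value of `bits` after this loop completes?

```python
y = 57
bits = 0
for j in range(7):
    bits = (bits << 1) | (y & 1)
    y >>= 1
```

Reverse lowest 7 bits of 57
`bits` takes the values: 0 → 1 → 2 → 4 → 9 → 19 → 39 → 78

Answer: 78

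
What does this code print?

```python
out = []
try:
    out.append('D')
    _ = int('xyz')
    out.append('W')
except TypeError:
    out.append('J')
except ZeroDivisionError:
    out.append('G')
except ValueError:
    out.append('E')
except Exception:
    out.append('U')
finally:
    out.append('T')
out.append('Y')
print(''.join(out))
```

Execution trace: 'D' (try body) → 'E' (except ValueError) → 'T' (finally) → 'Y' (after the try/except). Output: DETY

Answer: DETY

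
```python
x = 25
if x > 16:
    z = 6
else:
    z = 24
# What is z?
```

Trace:
`x = 25` → x = 25
`if x > 16: ...` → x > 16 is True → z = 6
So z = 6

Answer: 6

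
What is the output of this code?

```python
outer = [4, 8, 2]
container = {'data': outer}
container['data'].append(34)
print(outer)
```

Key concept: dict holds reference to list.
Step by step:
`outer = [4, 8, 2]` → outer = [4, 8, 2]
`container = {'data': outer}` → container = {'data': [4, 8, 2]}
`container['data'].append(34)` → outer = [4, 8, 2, 34]; container = {'data': [4, 8, 2, 34]}
`print(outer)` → prints [4, 8, 2, 34]

Answer: [4, 8, 2, 34]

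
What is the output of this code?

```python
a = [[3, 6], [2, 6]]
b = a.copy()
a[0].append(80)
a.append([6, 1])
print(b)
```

Key concept: shallow copy with nested lists.
Step by step:
`a = [[3, 6], [2, 6]]` → a = [[3, 6], [2, 6]]
`b = a.copy()` → b = [[3, 6], [2, 6]]
`a[0].append(80)` → a = [[3, 6, 80], [2, 6]]; b = [[3, 6, 80], [2, 6]]
`a.append([6, 1])` → a = [[3, 6, 80], [2, 6], [6, 1]]
`print(b)` → prints [[3, 6, 80], [2, 6]]

Answer: [[3, 6, 80], [2, 6]]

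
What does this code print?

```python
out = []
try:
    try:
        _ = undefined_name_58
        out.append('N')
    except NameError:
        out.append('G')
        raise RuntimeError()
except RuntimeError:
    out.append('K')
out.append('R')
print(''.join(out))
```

Execution trace: 'G' (inner except NameError) → 'K' (outer except RuntimeError) → 'R' (after the try/except). Output: GKR

Answer: GKR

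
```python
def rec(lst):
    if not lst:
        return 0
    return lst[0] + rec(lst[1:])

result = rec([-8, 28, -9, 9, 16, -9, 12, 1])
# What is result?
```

(-8) + 28 + (-9) + 9 + 16 + (-9) + 12 + 1 + 0 = 40

Answer: 40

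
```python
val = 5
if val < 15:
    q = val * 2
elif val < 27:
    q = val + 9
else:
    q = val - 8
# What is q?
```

Trace:
`val = 5` → val = 5
`if val < 15: ...` → val < 15 is True → q = 10
So q = 10

Answer: 10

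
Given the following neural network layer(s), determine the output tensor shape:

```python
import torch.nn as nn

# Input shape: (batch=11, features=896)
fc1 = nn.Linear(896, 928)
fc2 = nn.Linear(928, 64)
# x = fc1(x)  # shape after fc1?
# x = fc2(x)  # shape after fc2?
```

Input: (11, 896) -> after fc1: (11, 928) -> Output: (11, 64)

Answer: (11, 64)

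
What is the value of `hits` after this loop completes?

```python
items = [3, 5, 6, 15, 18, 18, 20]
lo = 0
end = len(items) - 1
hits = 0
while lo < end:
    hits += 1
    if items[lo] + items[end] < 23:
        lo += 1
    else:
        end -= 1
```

Steps to find pair summing to 23
`hits` takes the values: 0 → 1 → 2 → 3 → 4 → 5 → 6

Answer: 6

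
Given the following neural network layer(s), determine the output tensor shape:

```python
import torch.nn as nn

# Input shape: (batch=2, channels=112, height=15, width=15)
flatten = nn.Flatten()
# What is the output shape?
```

Input: (2, 112, 15, 15) -> Output: (2, 25200)

Answer: (2, 25200)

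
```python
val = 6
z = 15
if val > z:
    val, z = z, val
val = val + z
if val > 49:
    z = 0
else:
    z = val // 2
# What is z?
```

Trace:
`val = 6` → val = 6
`z = 15` → z = 15
`if val > z: ...` → val > z is False → no variable changes
`val = val + z` → val = 21
`if val > 49: ...` → val > 49 is False, take else branch → z = 10
So z = 10

Answer: 10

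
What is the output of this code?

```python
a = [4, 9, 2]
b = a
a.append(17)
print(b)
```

Key concept: basic list aliasing.
Step by step:
`a = [4, 9, 2]` → a = [4, 9, 2]
`b = a` → b = [4, 9, 2] (same object as a)
`a.append(17)` → a = [4, 9, 2, 17] (same object as b); b = [4, 9, 2, 17] (same object as a)
`print(b)` → prints [4, 9, 2, 17]

Answer: [4, 9, 2, 17]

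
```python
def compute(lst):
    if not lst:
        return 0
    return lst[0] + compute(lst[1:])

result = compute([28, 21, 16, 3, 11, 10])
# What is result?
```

28 + 21 + 16 + 3 + 11 + 10 + 0 = 89

Answer: 89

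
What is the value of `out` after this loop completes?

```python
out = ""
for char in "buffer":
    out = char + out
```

Reverse 'buffer'
`out` takes the values: "" → "b" → "ub" → "fub" → "ffub" → "effub" → "reffub"

Answer: "reffub"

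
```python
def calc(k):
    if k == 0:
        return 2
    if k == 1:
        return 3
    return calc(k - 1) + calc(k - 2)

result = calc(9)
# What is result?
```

Build up from base cases: calc(0)=2, calc(1)=3, calc(2)=5, calc(3)=8, calc(4)=13, calc(5)=21, calc(6)=34, ..., calc(9)=144

Answer: 144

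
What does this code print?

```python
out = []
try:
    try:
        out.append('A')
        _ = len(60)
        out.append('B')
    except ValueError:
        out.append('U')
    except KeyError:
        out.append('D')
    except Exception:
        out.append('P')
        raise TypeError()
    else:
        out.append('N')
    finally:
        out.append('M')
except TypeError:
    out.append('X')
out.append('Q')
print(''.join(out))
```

Execution trace: 'A' (inner try body) → 'P' (inner except Exception) → 'M' (inner finally) → 'X' (outer except TypeError) → 'Q' (after the try/except). Output: APMXQ

Answer: APMXQ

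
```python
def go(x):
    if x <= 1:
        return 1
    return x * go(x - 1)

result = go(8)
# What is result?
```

go(8) = 8 * 7 * 6 * 5 * 4 * 3 * 2 * 1 = 40320

Answer: 40320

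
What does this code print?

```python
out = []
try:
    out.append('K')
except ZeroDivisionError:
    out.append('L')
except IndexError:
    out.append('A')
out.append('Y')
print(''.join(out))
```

Execution trace: 'K' (try body, no exception) → 'Y' (after the try/except). Output: KY

Answer: KY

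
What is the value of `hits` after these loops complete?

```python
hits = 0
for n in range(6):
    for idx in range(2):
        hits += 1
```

6 * 2 = 12
`hits` takes the values: 0 → 1 → 2 → 3 → 4 → 5 → 6 → 7 → 8 → 9 → 10 → 11 → 12

Answer: 12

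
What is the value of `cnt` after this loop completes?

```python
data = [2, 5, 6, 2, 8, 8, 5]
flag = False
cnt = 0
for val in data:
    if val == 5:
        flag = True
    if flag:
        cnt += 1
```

Count elements after first 5 in [2, 5, 6, 2, 8, 8, 5]
`cnt` takes the values: 0 → 1 → 2 → 3 → 4 → 5 → 6

Answer: 6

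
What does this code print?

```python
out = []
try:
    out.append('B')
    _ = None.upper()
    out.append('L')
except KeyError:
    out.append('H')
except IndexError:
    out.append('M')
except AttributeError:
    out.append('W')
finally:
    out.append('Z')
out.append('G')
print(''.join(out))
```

Execution trace: 'B' (try body) → 'W' (except AttributeError) → 'Z' (finally) → 'G' (after the try/except). Output: BWZG

Answer: BWZG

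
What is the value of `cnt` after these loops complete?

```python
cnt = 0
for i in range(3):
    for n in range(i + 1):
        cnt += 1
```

Triangle: 1 + 2 + ... + 3
`cnt` takes the values: 0 → 1 → 2 → 3 → 4 → 5 → 6

Answer: 6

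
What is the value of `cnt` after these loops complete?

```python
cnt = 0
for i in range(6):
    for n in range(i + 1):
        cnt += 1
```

Triangle: 1 + 2 + ... + 6
`cnt` takes the values: 0 → 1 → 2 → 3 → 4 → 5 → 6 → 7 → 8 → 9 → 10 → 11 → 12 → 13 → 14 → 15 → 16 → 17 → 18 → 19 → 20 → 21

Answer: 21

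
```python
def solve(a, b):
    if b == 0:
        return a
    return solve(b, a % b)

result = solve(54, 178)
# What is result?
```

solve(54, 178) -> solve(178, 54) -> solve(54, 16) -> solve(16, 6) -> solve(6, 4) -> solve(4, 2) -> solve(2, 0) -> 2

Answer: 2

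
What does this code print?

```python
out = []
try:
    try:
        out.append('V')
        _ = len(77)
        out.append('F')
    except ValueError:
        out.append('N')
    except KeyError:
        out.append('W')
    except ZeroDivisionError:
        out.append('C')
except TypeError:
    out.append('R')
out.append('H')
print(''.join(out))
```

Execution trace: 'V' (try body) → 'R' (outer except TypeError) → 'H' (after the try/except). Output: VRH

Answer: VRH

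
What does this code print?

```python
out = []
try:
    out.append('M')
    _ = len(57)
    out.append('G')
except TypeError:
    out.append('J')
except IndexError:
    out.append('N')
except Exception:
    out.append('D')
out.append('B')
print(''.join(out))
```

Execution trace: 'M' (try body) → 'J' (except TypeError) → 'B' (after the try/except). Output: MJB

Answer: MJB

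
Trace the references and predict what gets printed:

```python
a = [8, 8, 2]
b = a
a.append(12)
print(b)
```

Key concept: basic list aliasing.
Step by step:
`a = [8, 8, 2]` → a = [8, 8, 2]
`b = a` → b = [8, 8, 2] (same object as a)
`a.append(12)` → a = [8, 8, 2, 12] (same object as b); b = [8, 8, 2, 12] (same object as a)
`print(b)` → prints [8, 8, 2, 12]

Answer: [8, 8, 2, 12]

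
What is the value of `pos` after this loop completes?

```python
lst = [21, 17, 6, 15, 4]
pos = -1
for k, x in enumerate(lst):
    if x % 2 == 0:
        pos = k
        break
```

First even number index in [21, 17, 6, 15, 4]
`pos` takes the values: -1 → 2

Answer: 2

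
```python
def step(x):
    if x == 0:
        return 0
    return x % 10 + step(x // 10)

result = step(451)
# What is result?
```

Sum of digits of 451: 1 + 5 + 4 = 10

Answer: 10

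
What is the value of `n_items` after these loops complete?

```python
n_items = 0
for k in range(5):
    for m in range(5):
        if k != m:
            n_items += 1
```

5² - 5 (exclude diagonal)
`n_items` takes the values: 0 → 1 → 2 → 3 → 4 → 5 → 6 → 7 → 8 → 9 → 10 → 11 → 12 → 13 → 14 → 15 → 16 → 17 → 18 → 19 → 20

Answer: 20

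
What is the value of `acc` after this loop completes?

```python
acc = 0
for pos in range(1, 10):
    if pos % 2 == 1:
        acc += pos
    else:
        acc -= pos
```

Add odd, subtract even
`acc` takes the values: 0 → 1 → -1 → 2 → -2 → 3 → -3 → 4 → -4 → 5

Answer: 5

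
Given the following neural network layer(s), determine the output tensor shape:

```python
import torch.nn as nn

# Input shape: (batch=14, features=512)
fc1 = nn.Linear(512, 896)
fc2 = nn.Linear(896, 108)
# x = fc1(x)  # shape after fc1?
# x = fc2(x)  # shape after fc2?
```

Input: (14, 512) -> after fc1: (14, 896) -> Output: (14, 108)

Answer: (14, 108)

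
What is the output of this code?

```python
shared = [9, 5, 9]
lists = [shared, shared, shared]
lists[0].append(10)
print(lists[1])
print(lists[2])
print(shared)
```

Key concept: list of same reference.
Step by step:
`shared = [9, 5, 9]` → shared = [9, 5, 9]
`lists = [shared, shared, shared]` → lists = [[9, 5, 9], [9, 5, 9], [9, 5, 9]]
`lists[0].append(10)` → shared = [9, 5, 9, 10]; lists = [[9, 5, 9, 10], [9, 5, 9, 10], [9, 5, 9, 10]]
`print(lists[1])` → prints [9, 5, 9, 10]
`print(lists[2])` → prints [9, 5, 9, 10]
`print(shared)` → prints [9, 5, 9, 10]

Answer:
[9, 5, 9, 10]
[9, 5, 9, 10]
[9, 5, 9, 10]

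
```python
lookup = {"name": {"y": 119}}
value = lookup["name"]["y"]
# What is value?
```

Trace:
`lookup = {"name": {"y": 119}}` → lookup = {'name': {'y': 119}}
`value = lookup["name"]["y"]` → value = 119
So value = 119

Answer: 119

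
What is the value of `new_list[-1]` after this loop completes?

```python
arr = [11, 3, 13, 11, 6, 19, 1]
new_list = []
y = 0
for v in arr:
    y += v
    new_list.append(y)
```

Cumulative sum ends at 64
`new_list` takes the values: [] → [11] → [11, 14] → [11, 14, 27] → [11, 14, 27, 38] → [11, 14, 27, 38, 44] → [11, 14, 27, 38, 44, 63] → [11, 14, 27, 38, 44, 63, 64]
So `new_list[-1]` = 64

Answer: 64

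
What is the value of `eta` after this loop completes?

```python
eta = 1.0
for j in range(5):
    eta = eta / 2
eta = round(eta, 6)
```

Halving LR 5 times: 1 / 2^5
`eta` takes the values: 1.0 → 0.5 → 0.25 → 0.125 → 0.0625 → 0.03125

Answer: 0.03125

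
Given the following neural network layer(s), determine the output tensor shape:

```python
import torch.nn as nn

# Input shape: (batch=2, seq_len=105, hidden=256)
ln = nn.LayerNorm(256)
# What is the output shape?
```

Input: (2, 105, 256) -> Output: (2, 105, 256)

Answer: (2, 105, 256)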